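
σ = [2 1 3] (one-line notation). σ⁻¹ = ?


To find σ⁻¹, swap domain and range:
σ(1) = 2 → σ⁻¹(2) = 1
σ(2) = 1 → σ⁻¹(1) = 2
σ(3) = 3 → σ⁻¹(3) = 3

σ⁻¹ = [2 1 3]


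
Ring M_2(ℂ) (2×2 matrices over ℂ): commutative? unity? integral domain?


Matrix multiplication is non-commutative for n ≥ 2; the identity matrix I is the unity; singular matrices give zero divisors, so not an integral domain
Commutative: No
Integral domain: No
Has unity: Yes

M_2(ℂ) (2×2 matrices over ℂ): Commutative=No, Unity=Yes


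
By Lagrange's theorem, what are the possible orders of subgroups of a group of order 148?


Lagrange's theorem: |H| divides |G|
|G| = 148
Divisors of 148: 1, 2, 4, 37, 74, 148

Possible subgroup orders: {1, 2, 4, 37, 74, 148}


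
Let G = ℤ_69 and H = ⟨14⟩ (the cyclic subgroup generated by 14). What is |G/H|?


|⟨14⟩| = n / gcd(14, 69) = 69 / 1 = 69
H is normal (ℤ_69 is abelian).
|G/H| = |G| / |H| = 69 / 69 = 1

|G/H| = 1


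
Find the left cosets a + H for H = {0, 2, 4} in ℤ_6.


H = {0, 2, 4}, |H| = 3
Number of cosets = |G|/|H| = 6/3 = 2
0 + H = {0, 2, 4}
1 + H = {1, 3, 5}

Cosets: 0+H={0,2,4}; 1+H={1,3,5}


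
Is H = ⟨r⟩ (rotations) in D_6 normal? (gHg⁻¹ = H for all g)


H = ⟨r⟩ (rotations) in D_6
The rotation subgroup ⟨r⟩ has index 2 in D_6, so it is normal

Yes, normal subgroup


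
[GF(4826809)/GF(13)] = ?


GF(4826809) = GF(13^6), so the extension degree is 6

[GF(4826809)/GF(13)] = 6


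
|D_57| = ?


|D_n| = 2n (n rotations and n reflections)
|D_57| = 2×57 = 114

|D_57| = 114


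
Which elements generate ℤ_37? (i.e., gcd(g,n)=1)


g generates ℤ_n iff gcd(g,n) = 1
Prime factors of 37: 37
Generators are g ∈ {1,...,36} not divisible by any of these primes.
Generators: {1, 2, 3, 4, 5, 6, 7, 8, 9, 10, 11, 12, 13, 14, 15, 16, 17, 18, 19, 20, 21, 22, 23, 24, 25, 26, 27, 28, 29, 30, 31, 32, 33, 34, 35, 36}
Number of generators = φ(37) = 36

Generators of ℤ_37 = {1, 2, 3, 4, 5, 6, 7, 8, 9, 10, 11, 12, 13, 14, 15, 16, 17, 18, 19, 20, 21, 22, 23, 24, 25, 26, 27, 28, 29, 30, 31, 32, 33, 34, 35, 36}


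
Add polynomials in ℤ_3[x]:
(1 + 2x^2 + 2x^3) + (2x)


Add coefficients mod 3:
x^0: 1 + 0 = 1 (mod 3)
x^1: 0 + 2 = 2 (mod 3)
x^2: 2 + 0 = 2 (mod 3)
x^3: 2 + 0 = 2 (mod 3)
Result: 1 + 2x + 2x^2 + 2x^3

f + g = 1 + 2x + 2x^2 + 2x^3


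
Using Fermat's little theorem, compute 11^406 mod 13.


Fermat's little theorem: if p is prime and gcd(a,p)=1, then a^(p-1) ≡ 1 (mod p)
p = 13 is prime, gcd(11,13) = 1
Reduce exponent: 406 mod 12 = 10
So 11^406 ≡ 11^10 (mod 13)
11^10 mod 13 = 10

11^406 ≡ 10 (mod 13)


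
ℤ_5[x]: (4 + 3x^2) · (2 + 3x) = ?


Expand and collect like terms; reduce coefficients mod 5:
x^0: 4·2 = 8 ≡ 3 (mod 5)
x^1: 4·3 + 0·2 = 12 ≡ 2 (mod 5)
x^2: 0·3 + 3·2 = 6 ≡ 1 (mod 5)
x^3: 3·3 = 9 ≡ 4 (mod 5)
Result: 3 + 2x + x^2 + 4x^3

f · g = 3 + 2x + x^2 + 4x^3


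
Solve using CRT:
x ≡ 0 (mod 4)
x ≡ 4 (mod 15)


m₁ = 4, m₂ = 15, gcd = 1, so CRT applies. M = m₁·m₂ = 60
Let M₁ = M/m₁ = 15, M₂ = M/m₂ = 4
Find y₁ ≡ M₁⁻¹ (mod m₁): 15⁻¹ ≡ 3 (mod 4)
Find y₂ ≡ M₂⁻¹ (mod m₂): 4⁻¹ ≡ 4 (mod 15)
x = a₁·M₁·y₁ + a₂·M₂·y₂ = 0·15·3 + 4·4·4 = 64
Reduce mod 60: x ≡ 4
Check: 4 mod 4 = 0 ✓, 4 mod 15 = 4 ✓

x ≡ 4 (mod 60)


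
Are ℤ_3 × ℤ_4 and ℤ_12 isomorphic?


Comparing ℤ_3 × ℤ_4 and ℤ_12:
gcd(3,4) = 1, so ℤ_3 × ℤ_4 ≅ ℤ_12 (CRT)

Yes, ℤ_3 × ℤ_4 ≅ ℤ_12


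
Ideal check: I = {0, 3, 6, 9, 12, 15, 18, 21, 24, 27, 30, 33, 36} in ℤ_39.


Check ideal conditions for I = {0, 3, 6, 9, 12, 15, 18, 21, 24, 27, 30, 33, 36} in ℤ_39:
(1) I is an additive subgroup? Yes
(2) For r ∈ ℤ_39 and a ∈ I: r·a ∈ I? Yes

Yes, I is an ideal of ℤ_39


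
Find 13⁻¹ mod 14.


Use the extended Euclidean algorithm to write 1 = 13·s + 14·t; then s mod 14 is the inverse.
Euclidean algorithm:
  13 = 0·14 + 13
  14 = 1·13 + 1
  13 = 13·1 + 0
gcd(13,14) = 1
Back-substitution gives: 13·(-1) + 14·(1) = 1
So 13⁻¹ ≡ -1 ≡ 13 (mod 14)
Check: 13 × 13 = 169 ≡ 1 (mod 14) ✓

13⁻¹ ≡ 13 (mod 14)


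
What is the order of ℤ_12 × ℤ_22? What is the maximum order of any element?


|ℤ_12 × ℤ_22| = 12 × 22 = 264
Max element order = lcm(12,22) = 132
Cyclic? No (gcd=2)

|ℤ_12×ℤ_22| = 264, max element order = 132


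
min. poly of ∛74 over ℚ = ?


∛74 satisfies x³ - 74 = 0, irreducible over ℚ (no rational root; 74 is not a perfect cube)

Minimal polynomial: x³ - 74


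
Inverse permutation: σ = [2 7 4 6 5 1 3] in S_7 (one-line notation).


To find σ⁻¹, swap domain and range:
σ(1) = 2 → σ⁻¹(2) = 1
σ(2) = 7 → σ⁻¹(7) = 2
σ(3) = 4 → σ⁻¹(4) = 3
σ(4) = 6 → σ⁻¹(6) = 4
σ(5) = 5 → σ⁻¹(5) = 5
σ(6) = 1 → σ⁻¹(1) = 6
σ(7) = 3 → σ⁻¹(3) = 7

σ⁻¹ = [6 1 7 3 5 4 2]


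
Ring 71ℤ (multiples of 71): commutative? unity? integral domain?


71ℤ is a commutative ring under +,× but has no multiplicative identity (1 ∉ 71ℤ); it has no zero divisors, but without unity it is not an integral domain
Commutative: Yes
Integral domain: No
Has unity: No

71ℤ (multiples of 71): Commutative=Yes, Unity=No


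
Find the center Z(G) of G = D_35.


Z(G) = {g ∈ G | gx = xg for all x ∈ G}
For odd n, Z(D_n) = {e}: no nontrivial rotation commutes with all reflections

Z(D_35) = {e}


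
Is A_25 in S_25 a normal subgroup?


H = A_25 in S_25
A_25 has index 2 in S_25, and every subgroup of index 2 is normal

Yes, normal subgroup


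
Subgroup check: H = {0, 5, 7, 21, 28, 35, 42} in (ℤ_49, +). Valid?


Subgroup test for H = {0, 5, 7, 21, 28, 35, 42} in (ℤ_49, +):
(1) 0 ∈ H? Yes
(2) Closure: for all a,b ∈ H, (a+b) mod 49 ∈ H? No  [counterexample: 5 + 5 = 10 ∉ H]
(3) Inverses: for all a ∈ H, -a mod 49 ∈ H? No

No, H is not a subgroup of ℤ_49


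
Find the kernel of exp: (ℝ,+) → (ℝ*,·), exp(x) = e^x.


Kernel = preimage of identity
ker(exp) = {x ∈ ℝ | e^x = 1} = {0}

ker(exp) = {0}


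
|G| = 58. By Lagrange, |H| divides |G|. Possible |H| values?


Lagrange's theorem: |H| divides |G|
|G| = 58
Divisors of 58: 1, 2, 29, 58

Possible subgroup orders: {1, 2, 29, 58}


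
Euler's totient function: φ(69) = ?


Factor n: 69 = 3 × 23
φ(n) = n · ∏(1 - 1/p) over distinct primes p | n
φ(69) = 69 · (1 - 1/3) · (1 - 1/23) = 44

φ(69) = 44


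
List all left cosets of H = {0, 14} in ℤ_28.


H = {0, 14}, |H| = 2
Number of cosets = |G|/|H| = 28/2 = 14
0 + H = {0, 14}
1 + H = {1, 15}
2 + H = {2, 16}
3 + H = {3, 17}
4 + H = {4, 18}
5 + H = {5, 19}
6 + H = {6, 20}
7 + H = {7, 21}
8 + H = {8, 22}
9 + H = {9, 23}
10 + H = {10, 24}
11 + H = {11, 25}
12 + H = {12, 26}
13 + H = {13, 27}

Cosets: 0+H={0,14}; 1+H={1,15}; 2+H={2,16}; 3+H={3,17}; 4+H={4,18}; 5+H={5,19}; 6+H={6,20}; 7+H={7,21}; 8+H={8,22}; 9+H={9,23}; 10+H={10,24}; 11+H={11,25}; 12+H={12,26}; 13+H={13,27}


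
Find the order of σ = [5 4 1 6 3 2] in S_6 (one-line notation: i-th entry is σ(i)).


Cycle decomposition: (1 5 3) (2 4 6)
Cycle lengths: 3, 3
Order = lcm(3, 3) = 3

ord(σ) = 3


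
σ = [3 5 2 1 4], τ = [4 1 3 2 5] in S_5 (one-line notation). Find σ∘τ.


σ∘τ: apply τ first, then σ
1 →τ 4 →σ 1
2 →τ 1 →σ 3
3 →τ 3 →σ 2
4 →τ 2 →σ 5
5 →τ 5 →σ 4

σ∘τ = [1 3 2 5 4]


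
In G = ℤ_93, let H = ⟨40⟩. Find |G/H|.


|⟨40⟩| = n / gcd(40, 93) = 93 / 1 = 93
H is normal (ℤ_93 is abelian).
|G/H| = |G| / |H| = 93 / 93 = 1

|G/H| = 1


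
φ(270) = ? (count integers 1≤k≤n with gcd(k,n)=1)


Factor n: 270 = 2 × 3^3 × 5
φ(n) = n · ∏(1 - 1/p) over distinct primes p | n
φ(270) = 270 · (1 - 1/2) · (1 - 1/3) · (1 - 1/5) = 72

φ(270) = 72


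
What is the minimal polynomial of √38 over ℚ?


√38 satisfies x² - 38 = 0, irreducible over ℚ since 38 is squarefree

Minimal polynomial: x² - 38


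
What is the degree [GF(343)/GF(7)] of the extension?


GF(343) = GF(7^3), so the extension degree is 3

[GF(343)/GF(7)] = 3


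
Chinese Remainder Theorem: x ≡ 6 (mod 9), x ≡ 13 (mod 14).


m₁ = 9, m₂ = 14, gcd = 1, so CRT applies. M = m₁·m₂ = 126
Let M₁ = M/m₁ = 14, M₂ = M/m₂ = 9
Find y₁ ≡ M₁⁻¹ (mod m₁): 14⁻¹ ≡ 2 (mod 9)
Find y₂ ≡ M₂⁻¹ (mod m₂): 9⁻¹ ≡ 11 (mod 14)
x = a₁·M₁·y₁ + a₂·M₂·y₂ = 6·14·2 + 13·9·11 = 1455
Reduce mod 126: x ≡ 69
Check: 69 mod 9 = 6 ✓, 69 mod 14 = 13 ✓

x ≡ 69 (mod 126)


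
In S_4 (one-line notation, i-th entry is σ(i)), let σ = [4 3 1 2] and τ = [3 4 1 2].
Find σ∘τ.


σ∘τ: apply τ first, then σ
1 →τ 3 →σ 1
2 →τ 4 →σ 2
3 →τ 1 →σ 4
4 →τ 2 →σ 3

σ∘τ = [1 2 4 3]


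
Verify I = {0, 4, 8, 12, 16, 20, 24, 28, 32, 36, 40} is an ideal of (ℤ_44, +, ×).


Check ideal conditions for I = {0, 4, 8, 12, 16, 20, 24, 28, 32, 36, 40} in ℤ_44:
(1) I is an additive subgroup? Yes
(2) For r ∈ ℤ_44 and a ∈ I: r·a ∈ I? Yes

Yes, I is an ideal of ℤ_44


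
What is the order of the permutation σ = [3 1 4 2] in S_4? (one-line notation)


Cycle decomposition: (1 3 4 2)
Cycle lengths: 4
Order = lcm(4) = 4

ord(σ) = 4


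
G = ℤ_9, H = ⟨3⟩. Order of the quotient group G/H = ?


|⟨3⟩| = n / gcd(3, 9) = 9 / 3 = 3
H is normal (ℤ_9 is abelian).
|G/H| = |G| / |H| = 9 / 3 = 3

|G/H| = 3


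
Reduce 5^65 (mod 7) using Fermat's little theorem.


Fermat's little theorem: if p is prime and gcd(a,p)=1, then a^(p-1) ≡ 1 (mod p)
p = 7 is prime, gcd(5,7) = 1
Reduce exponent: 65 mod 6 = 5
So 5^65 ≡ 5^5 (mod 7)
5^5 mod 7 = 3

5^65 ≡ 3 (mod 7)


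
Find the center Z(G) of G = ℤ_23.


Z(G) = {g ∈ G | gx = xg for all x ∈ G}
ℤ_23 is abelian, so Z(G) = G

Z(ℤ_23) = ℤ_23


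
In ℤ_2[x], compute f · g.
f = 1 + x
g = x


Expand and collect like terms; reduce coefficients mod 2:
x^0: 1·0 = 0 ≡ 0 (mod 2)
x^1: 1·1 + 1·0 = 1 ≡ 1 (mod 2)
x^2: 1·1 = 1 ≡ 1 (mod 2)
Result: x + x^2

f · g = x + x^2


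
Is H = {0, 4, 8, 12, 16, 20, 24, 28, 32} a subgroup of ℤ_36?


Subgroup test for H = {0, 4, 8, 12, 16, 20, 24, 28, 32} in (ℤ_36, +):
(1) 0 ∈ H? Yes
(2) Closure: for all a,b ∈ H, (a+b) mod 36 ∈ H? Yes
(3) Inverses: for all a ∈ H, -a mod 36 ∈ H? Yes

Yes, H is a subgroup of ℤ_36


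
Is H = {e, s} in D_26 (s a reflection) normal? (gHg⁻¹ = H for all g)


H = {e, s} in D_26 (s a reflection)
r·s·r⁻¹ = sr⁻² ≠ s for n ≥ 3, so {e, s} is not closed under conjugation

No, not a normal subgroup


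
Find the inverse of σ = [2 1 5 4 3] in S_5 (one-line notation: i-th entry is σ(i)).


To find σ⁻¹, swap domain and range:
σ(1) = 2 → σ⁻¹(2) = 1
σ(2) = 1 → σ⁻¹(1) = 2
σ(3) = 5 → σ⁻¹(5) = 3
σ(4) = 4 → σ⁻¹(4) = 4
σ(5) = 3 → σ⁻¹(3) = 5

σ⁻¹ = [2 1 5 4 3]


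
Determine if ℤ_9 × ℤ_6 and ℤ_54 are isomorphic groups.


Comparing ℤ_9 × ℤ_6 and ℤ_54:
gcd(9,6) = 3 ≠ 1. Max element order in ℤ_9×ℤ_6 is lcm(9,6) = 18 < 54, so it has no element of order 54

No, ℤ_9 × ℤ_6 ≇ ℤ_54


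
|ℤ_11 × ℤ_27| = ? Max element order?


|ℤ_11 × ℤ_27| = 11 × 27 = 297
Max element order = lcm(11,27) = 297
Cyclic? Yes (gcd=1)

|ℤ_11×ℤ_27| = 297, max element order = 297


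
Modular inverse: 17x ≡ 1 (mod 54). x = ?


Use the extended Euclidean algorithm to write 1 = 17·s + 54·t; then s mod 54 is the inverse.
Euclidean algorithm:
  17 = 0·54 + 17
  54 = 3·17 + 3
  17 = 5·3 + 2
  3 = 1·2 + 1
  2 = 2·1 + 0
gcd(17,54) = 1
Back-substitution gives: 17·(-19) + 54·(6) = 1
So 17⁻¹ ≡ -19 ≡ 35 (mod 54)
Check: 17 × 35 = 595 ≡ 1 (mod 54) ✓

17⁻¹ ≡ 35 (mod 54)


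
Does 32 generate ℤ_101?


g generates ℤ_n iff gcd(g, n) = 1
gcd(32, 101) = 1
Since gcd = 1, 32 is a generator.

Yes, 32 generates ℤ_101


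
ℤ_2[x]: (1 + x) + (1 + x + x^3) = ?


Add coefficients mod 2:
x^0: 1 + 1 = 0 (mod 2)
x^1: 1 + 1 = 0 (mod 2)
x^2: 0 + 0 = 0 (mod 2)
x^3: 0 + 1 = 1 (mod 2)
Result: x^3

f + g = x^3


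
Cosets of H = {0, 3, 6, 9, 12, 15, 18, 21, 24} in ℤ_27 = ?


H = {0, 3, 6, 9, 12, 15, 18, 21, 24}, |H| = 9
Number of cosets = |G|/|H| = 27/9 = 3
0 + H = {0, 3, 6, 9, 12, 15, 18, 21, 24}
1 + H = {1, 4, 7, 10, 13, 16, 19, 22, 25}
2 + H = {2, 5, 8, 11, 14, 17, 20, 23, 26}

Cosets: 0+H={0,3,6,9,12,15,18,21,24}; 1+H={1,4,7,10,13,16,19,22,25}; 2+H={2,5,8,11,14,17,20,23,26}


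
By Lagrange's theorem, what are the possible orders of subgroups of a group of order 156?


Lagrange's theorem: |H| divides |G|
|G| = 156
Divisors of 156: 1, 2, 3, 4, 6, 12, 13, 26, 39, 52, 78, 156

Possible subgroup orders: {1, 2, 3, 4, 6, 12, 13, 26, 39, 52, 78, 156}


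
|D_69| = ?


|D_n| = 2n (n rotations and n reflections)
|D_69| = 2×69 = 138

|D_69| = 138


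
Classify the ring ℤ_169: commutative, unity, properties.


ℤ_169 is a commutative ring with unity 1; 169 = 13×13 is composite, so 13·13 ≡ 0 gives zero divisors (not an integral domain)
Commutative: Yes
Integral domain: No
Has unity: Yes

ℤ_169: Commutative=Yes, Unity=Yes


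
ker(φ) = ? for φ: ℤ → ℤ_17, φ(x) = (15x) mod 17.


Kernel = preimage of identity
ker(φ) = {x ∈ ℤ : 15x ≡ 0 (mod 17)}. gcd(15,17) = 1, so 15x ≡ 0 (mod 17) ⟺ x ≡ 0 (mod 17/1 = 17). Hence ker(φ) = 17ℤ

ker(φ) = 17ℤ


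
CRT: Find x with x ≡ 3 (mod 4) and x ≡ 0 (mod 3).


m₁ = 4, m₂ = 3, gcd = 1, so CRT applies. M = m₁·m₂ = 12
Let M₁ = M/m₁ = 3, M₂ = M/m₂ = 4
Find y₁ ≡ M₁⁻¹ (mod m₁): 3⁻¹ ≡ 3 (mod 4)
Find y₂ ≡ M₂⁻¹ (mod m₂): 4⁻¹ ≡ 1 (mod 3)
x = a₁·M₁·y₁ + a₂·M₂·y₂ = 3·3·3 + 0·4·1 = 27
Reduce mod 12: x ≡ 3
Check: 3 mod 4 = 3 ✓, 3 mod 3 = 0 ✓

x ≡ 3 (mod 12)


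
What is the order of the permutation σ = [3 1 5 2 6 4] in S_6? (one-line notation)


Cycle decomposition: (1 3 5 6 4 2)
Cycle lengths: 6
Order = lcm(6) = 6

ord(σ) = 6


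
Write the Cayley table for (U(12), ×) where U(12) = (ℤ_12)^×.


Elements: {1, 5, 7, 11}
Operation: multiplication mod 12
Entry (a, b) = (a × b) mod 12

Cayley table:
   |  1 |  5 |  7 | 11
 1 |  1 |  5 |  7 | 11
 5 |  5 |  1 | 11 |  7
 7 |  7 | 11 |  1 |  5
11 | 11 |  7 |  5 |  1


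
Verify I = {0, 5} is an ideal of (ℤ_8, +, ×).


Check ideal conditions for I = {0, 5} in ℤ_8:
(1) I is an additive subgroup? No
(2) For r ∈ ℤ_8 and a ∈ I: r·a ∈ I? No  [counterexample: r=2, a=5, r·a mod 8 = 2 ∉ I]

No, I is not an ideal of ℤ_8


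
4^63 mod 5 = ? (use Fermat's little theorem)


Fermat's little theorem: if p is prime and gcd(a,p)=1, then a^(p-1) ≡ 1 (mod p)
p = 5 is prime, gcd(4,5) = 1
Reduce exponent: 63 mod 4 = 3
So 4^63 ≡ 4^3 (mod 5)
4^3 mod 5 = 4

4^63 ≡ 4 (mod 5)


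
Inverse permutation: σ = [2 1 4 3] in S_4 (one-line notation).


To find σ⁻¹, swap domain and range:
σ(1) = 2 → σ⁻¹(2) = 1
σ(2) = 1 → σ⁻¹(1) = 2
σ(3) = 4 → σ⁻¹(4) = 3
σ(4) = 3 → σ⁻¹(3) = 4

σ⁻¹ = [2 1 4 3]


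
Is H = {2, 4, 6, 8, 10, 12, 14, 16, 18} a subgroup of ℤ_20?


Subgroup test for H = {2, 4, 6, 8, 10, 12, 14, 16, 18} in (ℤ_20, +):
(1) 0 ∈ H? No
(2) Closure: for all a,b ∈ H, (a+b) mod 20 ∈ H? No  [counterexample: 2 + 18 = 0 ∉ H]
(3) Inverses: for all a ∈ H, -a mod 20 ∈ H? Yes

No, H is not a subgroup of ℤ_20


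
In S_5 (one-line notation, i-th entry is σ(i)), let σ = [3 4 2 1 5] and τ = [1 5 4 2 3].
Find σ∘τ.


σ∘τ: apply τ first, then σ
1 →τ 1 →σ 3
2 →τ 5 →σ 5
3 →τ 4 →σ 1
4 →τ 2 →σ 4
5 →τ 3 →σ 2

σ∘τ = [3 5 1 4 2]


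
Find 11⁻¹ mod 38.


Use the extended Euclidean algorithm to write 1 = 11·s + 38·t; then s mod 38 is the inverse.
Euclidean algorithm:
  11 = 0·38 + 11
  38 = 3·11 + 5
  11 = 2·5 + 1
  5 = 5·1 + 0
gcd(11,38) = 1
Back-substitution gives: 11·(7) + 38·(-2) = 1
So 11⁻¹ ≡ 7 ≡ 7 (mod 38)
Check: 11 × 7 = 77 ≡ 1 (mod 38) ✓

11⁻¹ ≡ 7 (mod 38)


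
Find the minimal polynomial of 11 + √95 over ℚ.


Let α = 11 + √95. Then α - 11 = √95, so (α - 11)² = 95, giving α² - 22α + 26 = 0. Degree 2 and α ∉ ℚ, so this is the minimal polynomial.

Minimal polynomial: x² - 22x + 26


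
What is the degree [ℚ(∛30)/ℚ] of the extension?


∛30 has minimal polynomial x³ - 30 (irreducible over ℚ since 30 is not a perfect cube)

[ℚ(∛30)/ℚ] = 3


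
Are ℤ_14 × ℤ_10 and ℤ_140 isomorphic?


Comparing ℤ_14 × ℤ_10 and ℤ_140:
gcd(14,10) = 2 ≠ 1. Max element order in ℤ_14×ℤ_10 is lcm(14,10) = 70 < 140, so it has no element of order 140

No, ℤ_14 × ℤ_10 ≇ ℤ_140


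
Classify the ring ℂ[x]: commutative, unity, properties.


Polynomial ring over ℂ (an integral domain) is a commutative integral domain with unity 1
Commutative: Yes
Integral domain: Yes
Has unity: Yes

ℂ[x]: Commutative=Yes, Unity=Yes


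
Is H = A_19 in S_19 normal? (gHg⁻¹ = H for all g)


H = A_19 in S_19
A_19 has index 2 in S_19, and every subgroup of index 2 is normal

Yes, normal subgroup


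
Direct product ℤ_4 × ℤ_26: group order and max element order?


|ℤ_4 × ℤ_26| = 4 × 26 = 104
Max element order = lcm(4,26) = 52
Cyclic? No (gcd=2)

|ℤ_4×ℤ_26| = 104, max element order = 52


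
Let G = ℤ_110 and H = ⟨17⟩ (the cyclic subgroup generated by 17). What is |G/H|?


|⟨17⟩| = n / gcd(17, 110) = 110 / 1 = 110
H is normal (ℤ_110 is abelian).
|G/H| = |G| / |H| = 110 / 110 = 1

|G/H| = 1


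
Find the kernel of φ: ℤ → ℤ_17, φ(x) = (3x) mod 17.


Kernel = preimage of identity
ker(φ) = {x ∈ ℤ : 3x ≡ 0 (mod 17)}. gcd(3,17) = 1, so 3x ≡ 0 (mod 17) ⟺ x ≡ 0 (mod 17/1 = 17). Hence ker(φ) = 17ℤ

ker(φ) = 17ℤ


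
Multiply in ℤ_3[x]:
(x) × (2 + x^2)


Expand and collect like terms; reduce coefficients mod 3:
x^0: 0·2 = 0 ≡ 0 (mod 3)
x^1: 0·0 + 1·2 = 2 ≡ 2 (mod 3)
x^2: 0·1 + 1·0 = 0 ≡ 0 (mod 3)
x^3: 1·1 = 1 ≡ 1 (mod 3)
Result: 2x + x^3

f · g = 2x + x^3


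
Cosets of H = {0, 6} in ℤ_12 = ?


H = {0, 6}, |H| = 2
Number of cosets = |G|/|H| = 12/2 = 6
0 + H = {0, 6}
1 + H = {1, 7}
2 + H = {2, 8}
3 + H = {3, 9}
4 + H = {4, 10}
5 + H = {5, 11}

Cosets: 0+H={0,6}; 1+H={1,7}; 2+H={2,8}; 3+H={3,9}; 4+H={4,10}; 5+H={5,11}


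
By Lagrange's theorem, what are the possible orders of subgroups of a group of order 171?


Lagrange's theorem: |H| divides |G|
|G| = 171
Divisors of 171: 1, 3, 9, 19, 57, 171

Possible subgroup orders: {1, 3, 9, 19, 57, 171}


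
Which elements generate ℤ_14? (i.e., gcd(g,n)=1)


g generates ℤ_n iff gcd(g,n) = 1
Checking each g ∈ {1,...,13}:
gcd(1,14) = 1
gcd(2,14) = 2
gcd(3,14) = 1
gcd(4,14) = 2
gcd(5,14) = 1
gcd(6,14) = 2
gcd(7,14) = 7
gcd(8,14) = 2
gcd(9,14) = 1
gcd(10,14) = 2
gcd(11,14) = 1
gcd(12,14) = 2
gcd(13,14) = 1
Generators: {1, 3, 5, 9, 11, 13}
Number of generators = φ(14) = 6

Generators of ℤ_14 = {1, 3, 5, 9, 11, 13}


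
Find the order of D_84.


|D_n| = 2n (n rotations and n reflections)
|D_84| = 2×84 = 168

|D_84| = 168


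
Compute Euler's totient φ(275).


Factor n: 275 = 5^2 × 11
φ(n) = n · ∏(1 - 1/p) over distinct primes p | n
φ(275) = 275 · (1 - 1/5) · (1 - 1/11) = 200

φ(275) = 200


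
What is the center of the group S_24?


Z(G) = {g ∈ G | gx = xg for all x ∈ G}
S_n is non-abelian for n ≥ 3; Z(S_24) is trivial

Z(S_24) = {e}


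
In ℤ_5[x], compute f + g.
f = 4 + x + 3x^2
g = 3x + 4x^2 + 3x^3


Add coefficients mod 5:
x^0: 4 + 0 = 4 (mod 5)
x^1: 1 + 3 = 4 (mod 5)
x^2: 3 + 4 = 2 (mod 5)
x^3: 0 + 3 = 3 (mod 5)
Result: 4 + 4x + 2x^2 + 3x^3

f + g = 4 + 4x + 2x^2 + 3x^3


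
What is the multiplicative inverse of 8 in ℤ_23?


Use the extended Euclidean algorithm to write 1 = 8·s + 23·t; then s mod 23 is the inverse.
Euclidean algorithm:
  8 = 0·23 + 8
  23 = 2·8 + 7
  8 = 1·7 + 1
  7 = 7·1 + 0
gcd(8,23) = 1
Back-substitution gives: 8·(3) + 23·(-1) = 1
So 8⁻¹ ≡ 3 ≡ 3 (mod 23)
Check: 8 × 3 = 24 ≡ 1 (mod 23) ✓

8⁻¹ ≡ 3 (mod 23)


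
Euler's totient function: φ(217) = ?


Factor n: 217 = 7 × 31
φ(n) = n · ∏(1 - 1/p) over distinct primes p | n
φ(217) = 217 · (1 - 1/7) · (1 - 1/31) = 180

φ(217) = 180


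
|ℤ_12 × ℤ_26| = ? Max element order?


|ℤ_12 × ℤ_26| = 12 × 26 = 312
Max element order = lcm(12,26) = 156
Cyclic? No (gcd=2)

|ℤ_12×ℤ_26| = 312, max element order = 156


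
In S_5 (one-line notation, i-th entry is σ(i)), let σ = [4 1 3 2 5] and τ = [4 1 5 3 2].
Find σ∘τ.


σ∘τ: apply τ first, then σ
1 →τ 4 →σ 2
2 →τ 1 →σ 4
3 →τ 5 →σ 5
4 →τ 3 →σ 3
5 →τ 2 →σ 1

σ∘τ = [2 4 5 3 1]


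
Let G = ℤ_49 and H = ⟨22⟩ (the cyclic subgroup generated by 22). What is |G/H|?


|⟨22⟩| = n / gcd(22, 49) = 49 / 1 = 49
H is normal (ℤ_49 is abelian).
|G/H| = |G| / |H| = 49 / 49 = 1

|G/H| = 1


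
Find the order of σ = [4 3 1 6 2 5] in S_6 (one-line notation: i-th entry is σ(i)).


Cycle decomposition: (1 4 6 5 2 3)
Cycle lengths: 6
Order = lcm(6) = 6

ord(σ) = 6


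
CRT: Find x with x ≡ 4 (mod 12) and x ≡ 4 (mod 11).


m₁ = 12, m₂ = 11, gcd = 1, so CRT applies. M = m₁·m₂ = 132
Let M₁ = M/m₁ = 11, M₂ = M/m₂ = 12
Find y₁ ≡ M₁⁻¹ (mod m₁): 11⁻¹ ≡ 11 (mod 12)
Find y₂ ≡ M₂⁻¹ (mod m₂): 12⁻¹ ≡ 1 (mod 11)
x = a₁·M₁·y₁ + a₂·M₂·y₂ = 4·11·11 + 4·12·1 = 532
Reduce mod 132: x ≡ 4
Check: 4 mod 12 = 4 ✓, 4 mod 11 = 4 ✓

x ≡ 4 (mod 132)


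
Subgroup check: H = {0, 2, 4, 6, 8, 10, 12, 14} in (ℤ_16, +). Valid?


Subgroup test for H = {0, 2, 4, 6, 8, 10, 12, 14} in (ℤ_16, +):
(1) 0 ∈ H? Yes
(2) Closure: for all a,b ∈ H, (a+b) mod 16 ∈ H? Yes
(3) Inverses: for all a ∈ H, -a mod 16 ∈ H? Yes

Yes, H is a subgroup of ℤ_16


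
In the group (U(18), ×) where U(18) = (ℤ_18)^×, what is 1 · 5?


Operation: multiplication mod 18
1 · 5 = (a × b) mod 18 with a = 1, b = 5

1 · 5 = 5


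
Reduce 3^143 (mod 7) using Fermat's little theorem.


Fermat's little theorem: if p is prime and gcd(a,p)=1, then a^(p-1) ≡ 1 (mod p)
p = 7 is prime, gcd(3,7) = 1
Reduce exponent: 143 mod 6 = 5
So 3^143 ≡ 3^5 (mod 7)
3^5 mod 7 = 5

3^143 ≡ 5 (mod 7)


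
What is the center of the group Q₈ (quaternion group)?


Z(G) = {g ∈ G | gx = xg for all x ∈ G}
In Q₈ = {±1, ±i, ±j, ±k}, only ±1 commute with every element

Z(Q₈ (quaternion group)) = {1, -1}


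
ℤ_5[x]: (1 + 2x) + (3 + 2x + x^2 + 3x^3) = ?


Add coefficients mod 5:
x^0: 1 + 3 = 4 (mod 5)
x^1: 2 + 2 = 4 (mod 5)
x^2: 0 + 1 = 1 (mod 5)
x^3: 0 + 3 = 3 (mod 5)
Result: 4 + 4x + x^2 + 3x^3

f + g = 4 + 4x + x^2 + 3x^3


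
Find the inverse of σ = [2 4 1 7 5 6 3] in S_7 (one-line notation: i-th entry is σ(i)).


To find σ⁻¹, swap domain and range:
σ(1) = 2 → σ⁻¹(2) = 1
σ(2) = 4 → σ⁻¹(4) = 2
σ(3) = 1 → σ⁻¹(1) = 3
σ(4) = 7 → σ⁻¹(7) = 4
σ(5) = 5 → σ⁻¹(5) = 5
σ(6) = 6 → σ⁻¹(6) = 6
σ(7) = 3 → σ⁻¹(3) = 7

σ⁻¹ = [3 1 7 2 5 6 4]


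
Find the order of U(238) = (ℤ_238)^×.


U(n) is the group of units mod n; |U(n)| = φ(n)
|U(238)| = φ(238) = 96

|U(238) = (ℤ_238)^×| = 96


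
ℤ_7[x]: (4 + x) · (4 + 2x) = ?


Expand and collect like terms; reduce coefficients mod 7:
x^0: 4·4 = 16 ≡ 2 (mod 7)
x^1: 4·2 + 1·4 = 12 ≡ 5 (mod 7)
x^2: 1·2 = 2 ≡ 2 (mod 7)
Result: 2 + 5x + 2x^2

f · g = 2 + 5x + 2x^2


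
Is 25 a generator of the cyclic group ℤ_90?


g generates ℤ_n iff gcd(g, n) = 1
gcd(25, 90) = 5
Since gcd = 5 ≠ 1, ⟨25⟩ has order 18 < 90, so 25 is not a generator.

No, 25 does not generate ℤ_90


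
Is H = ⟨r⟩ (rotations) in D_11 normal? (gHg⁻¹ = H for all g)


H = ⟨r⟩ (rotations) in D_11
The rotation subgroup ⟨r⟩ has index 2 in D_11, so it is normal

Yes, normal subgroup


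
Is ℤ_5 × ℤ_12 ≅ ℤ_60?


Comparing ℤ_5 × ℤ_12 and ℤ_60:
gcd(5,12) = 1, so ℤ_5 × ℤ_12 ≅ ℤ_60 (CRT)

Yes, ℤ_5 × ℤ_12 ≅ ℤ_60


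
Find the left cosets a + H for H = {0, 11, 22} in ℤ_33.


H = {0, 11, 22}, |H| = 3
Number of cosets = |G|/|H| = 33/3 = 11
0 + H = {0, 11, 22}
1 + H = {1, 12, 23}
2 + H = {2, 13, 24}
3 + H = {3, 14, 25}
4 + H = {4, 15, 26}
5 + H = {5, 16, 27}
6 + H = {6, 17, 28}
7 + H = {7, 18, 29}
8 + H = {8, 19, 30}
9 + H = {9, 20, 31}
10 + H = {10, 21, 32}

Cosets: 0+H={0,11,22}; 1+H={1,12,23}; 2+H={2,13,24}; 3+H={3,14,25}; 4+H={4,15,26}; 5+H={5,16,27}; 6+H={6,17,28}; 7+H={7,18,29}; 8+H={8,19,30}; 9+H={9,20,31}; 10+H={10,21,32}


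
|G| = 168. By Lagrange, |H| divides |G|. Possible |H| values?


Lagrange's theorem: |H| divides |G|
|G| = 168
Divisors of 168: 1, 2, 3, 4, 6, 7, 8, 12, 14, 21, 24, 28, 42, 56, 84, 168

Possible subgroup orders: {1, 2, 3, 4, 6, 7, 8, 12, 14, 21, 24, 28, 42, 56, 84, 168}


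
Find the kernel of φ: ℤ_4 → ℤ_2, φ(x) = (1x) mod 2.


Kernel = preimage of identity
ker(φ) = {x ∈ ℤ_4 : 1x ≡ 0 (mod 2)}. Since 2 | 4, φ is well-defined. The kernel is the cyclic subgroup ⟨2⟩ of ℤ_4 (order 2), i.e. {0, 2}

ker(φ) = {0, 2}


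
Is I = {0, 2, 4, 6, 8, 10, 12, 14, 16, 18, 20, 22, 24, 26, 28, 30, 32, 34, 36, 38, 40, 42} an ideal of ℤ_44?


Check ideal conditions for I = {0, 2, 4, 6, 8, 10, 12, 14, 16, 18, 20, 22, 24, 26, 28, 30, 32, 34, 36, 38, 40, 42} in ℤ_44:
(1) I is an additive subgroup? Yes
(2) For r ∈ ℤ_44 and a ∈ I: r·a ∈ I? Yes

Yes, I is an ideal of ℤ_44


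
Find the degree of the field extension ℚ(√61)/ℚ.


√61 has minimal polynomial x² - 61 (irreducible over ℚ since 61 is squarefree)

[ℚ(√61)/ℚ] = 2


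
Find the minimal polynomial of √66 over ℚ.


√66 satisfies x² - 66 = 0, irreducible over ℚ since 66 is squarefree

Minimal polynomial: x² - 66


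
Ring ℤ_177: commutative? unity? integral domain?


ℤ_177 is a commutative ring with unity 1; 177 = 3×59 is composite, so 3·59 ≡ 0 gives zero divisors (not an integral domain)
Commutative: Yes
Integral domain: No
Has unity: Yes

ℤ_177: Commutative=Yes, Unity=Yes


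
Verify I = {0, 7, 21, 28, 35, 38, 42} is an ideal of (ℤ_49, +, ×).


Check ideal conditions for I = {0, 7, 21, 28, 35, 38, 42} in ℤ_49:
(1) I is an additive subgroup? No
(2) For r ∈ ℤ_49 and a ∈ I: r·a ∈ I? No  [counterexample: r=2, a=7, r·a mod 49 = 14 ∉ I]

No, I is not an ideal of ℤ_49


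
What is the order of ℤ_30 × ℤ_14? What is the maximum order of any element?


|ℤ_30 × ℤ_14| = 30 × 14 = 420
Max element order = lcm(30,14) = 210
Cyclic? No (gcd=2)

|ℤ_30×ℤ_14| = 420, max element order = 210


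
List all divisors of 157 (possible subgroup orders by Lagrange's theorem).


Lagrange's theorem: |H| divides |G|
|G| = 157
Divisors of 157: 1, 157

Possible subgroup orders: {1, 157}


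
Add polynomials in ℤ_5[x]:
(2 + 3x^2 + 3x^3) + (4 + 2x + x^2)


Add coefficients mod 5:
x^0: 2 + 4 = 1 (mod 5)
x^1: 0 + 2 = 2 (mod 5)
x^2: 3 + 1 = 4 (mod 5)
x^3: 3 + 0 = 3 (mod 5)
Result: 1 + 2x + 4x^2 + 3x^3

f + g = 1 + 2x + 4x^2 + 3x^3


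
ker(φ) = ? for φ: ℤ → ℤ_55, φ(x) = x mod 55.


Kernel = preimage of identity
ker(φ) = {x ∈ ℤ : x ≡ 0 (mod 55)} = 55ℤ = {0, ±55, ±110, ...}

ker(φ) = 55ℤ


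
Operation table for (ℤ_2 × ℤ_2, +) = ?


Elements: {(0,0), (0,1), (1,0), (1,1)}
Operation: componentwise addition mod (2, 2)
Entry (a, b) = ((a₁+b₁) mod 2, (a₂+b₂) mod 2)

Cayley table:
      | (0,0) | (0,1) | (1,0) | (1,1)
(0,0) | (0,0) | (0,1) | (1,0) | (1,1)
(0,1) | (0,1) | (0,0) | (1,1) | (1,0)
(1,0) | (1,0) | (1,1) | (0,0) | (0,1)
(1,1) | (1,1) | (1,0) | (0,1) | (0,0)


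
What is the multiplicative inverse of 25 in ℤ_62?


Use the extended Euclidean algorithm to write 1 = 25·s + 62·t; then s mod 62 is the inverse.
Euclidean algorithm:
  25 = 0·62 + 25
  62 = 2·25 + 12
  25 = 2·12 + 1
  12 = 12·1 + 0
gcd(25,62) = 1
Back-substitution gives: 25·(5) + 62·(-2) = 1
So 25⁻¹ ≡ 5 ≡ 5 (mod 62)
Check: 25 × 5 = 125 ≡ 1 (mod 62) ✓

25⁻¹ ≡ 5 (mod 62)


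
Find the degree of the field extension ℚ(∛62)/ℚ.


∛62 has minimal polynomial x³ - 62 (irreducible over ℚ since 62 is not a perfect cube)

[ℚ(∛62)/ℚ] = 3


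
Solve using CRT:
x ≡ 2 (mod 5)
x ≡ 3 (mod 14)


m₁ = 5, m₂ = 14, gcd = 1, so CRT applies. M = m₁·m₂ = 70
Let M₁ = M/m₁ = 14, M₂ = M/m₂ = 5
Find y₁ ≡ M₁⁻¹ (mod m₁): 14⁻¹ ≡ 4 (mod 5)
Find y₂ ≡ M₂⁻¹ (mod m₂): 5⁻¹ ≡ 3 (mod 14)
x = a₁·M₁·y₁ + a₂·M₂·y₂ = 2·14·4 + 3·5·3 = 157
Reduce mod 70: x ≡ 17
Check: 17 mod 5 = 2 ✓, 17 mod 14 = 3 ✓

x ≡ 17 (mod 70)


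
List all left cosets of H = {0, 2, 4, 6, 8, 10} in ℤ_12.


H = {0, 2, 4, 6, 8, 10}, |H| = 6
Number of cosets = |G|/|H| = 12/6 = 2
0 + H = {0, 2, 4, 6, 8, 10}
1 + H = {1, 3, 5, 7, 9, 11}

Cosets: 0+H={0,2,4,6,8,10}; 1+H={1,3,5,7,9,11}


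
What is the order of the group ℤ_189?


ℤ_n has n elements.

|ℤ_189| = 189


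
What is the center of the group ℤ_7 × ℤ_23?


Z(G) = {g ∈ G | gx = xg for all x ∈ G}
Direct product of abelian groups is abelian, so Z(G) = G

Z(ℤ_7 × ℤ_23) = ℤ_7 × ℤ_23


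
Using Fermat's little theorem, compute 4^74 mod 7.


Fermat's little theorem: if p is prime and gcd(a,p)=1, then a^(p-1) ≡ 1 (mod p)
p = 7 is prime, gcd(4,7) = 1
Reduce exponent: 74 mod 6 = 2
So 4^74 ≡ 4^2 (mod 7)
4^2 mod 7 = 2

4^74 ≡ 2 (mod 7)


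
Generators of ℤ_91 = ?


g generates ℤ_n iff gcd(g,n) = 1
Prime factors of 91: 7, 13
Generators are g ∈ {1,...,90} not divisible by any of these primes.
Generators: {1, 2, 3, 4, 5, 6, 8, 9, 10, 11, 12, 15, 16, 17, 18, 19, 20, 22, 23, 24, 25, 27, 29, 30, 31, 32, 33, 34, 36, 37, 38, 40, 41, 43, 44, 45, 46, 47, 48, 50, 51, 53, 54, 55, 57, 58, 59, 60, 61, 62, 64, 66, 67, 68, 69, 71, 72, 73, 74, 75, 76, 79, 80, 81, 82, 83, 85, 86, 87, 88, 89, 90}
Number of generators = φ(91) = 72

Generators of ℤ_91 = {1, 2, 3, 4, 5, 6, 8, 9, 10, 11, 12, 15, 16, 17, 18, 19, 20, 22, 23, 24, 25, 27, 29, 30, 31, 32, 33, 34, 36, 37, 38, 40, 41, 43, 44, 45, 46, 47, 48, 50, 51, 53, 54, 55, 57, 58, 59, 60, 61, 62, 64, 66, 67, 68, 69, 71, 72, 73, 74, 75, 76, 79, 80, 81, 82, 83, 85, 86, 87, 88, 89, 90}


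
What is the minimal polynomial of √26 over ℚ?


√26 satisfies x² - 26 = 0, irreducible over ℚ since 26 is squarefree

Minimal polynomial: x² - 26


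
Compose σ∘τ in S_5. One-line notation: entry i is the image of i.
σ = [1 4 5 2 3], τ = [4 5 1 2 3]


σ∘τ: apply τ first, then σ
1 →τ 4 →σ 2
2 →τ 5 →σ 3
3 →τ 1 →σ 1
4 →τ 2 →σ 4
5 →τ 3 →σ 5

σ∘τ = [2 3 1 4 5]


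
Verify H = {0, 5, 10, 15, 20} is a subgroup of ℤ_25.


Subgroup test for H = {0, 5, 10, 15, 20} in (ℤ_25, +):
(1) 0 ∈ H? Yes
(2) Closure: for all a,b ∈ H, (a+b) mod 25 ∈ H? Yes
(3) Inverses: for all a ∈ H, -a mod 25 ∈ H? Yes

Yes, H is a subgroup of ℤ_25


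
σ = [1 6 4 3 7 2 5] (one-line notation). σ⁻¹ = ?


To find σ⁻¹, swap domain and range:
σ(1) = 1 → σ⁻¹(1) = 1
σ(2) = 6 → σ⁻¹(6) = 2
σ(3) = 4 → σ⁻¹(4) = 3
σ(4) = 3 → σ⁻¹(3) = 4
σ(5) = 7 → σ⁻¹(7) = 5
σ(6) = 2 → σ⁻¹(2) = 6
σ(7) = 5 → σ⁻¹(5) = 7

σ⁻¹ = [1 6 4 3 7 2 5]


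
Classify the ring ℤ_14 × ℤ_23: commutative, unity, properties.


Direct product ring; commutative with unity (1,1); but (1,0)·(0,1) = (0,0) gives zero divisors, so not an integral domain
Commutative: Yes
Integral domain: No
Has unity: Yes

ℤ_14 × ℤ_23: Commutative=Yes, Unity=Yes


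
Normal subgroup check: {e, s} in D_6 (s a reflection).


H = {e, s} in D_6 (s a reflection)
r·s·r⁻¹ = sr⁻² ≠ s for n ≥ 3, so {e, s} is not closed under conjugation

No, not a normal subgroup


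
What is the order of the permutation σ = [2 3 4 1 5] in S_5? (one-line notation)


Cycle decomposition: (1 2 3 4)
Cycle lengths: 4
Order = lcm(4) = 4

ord(σ) = 4


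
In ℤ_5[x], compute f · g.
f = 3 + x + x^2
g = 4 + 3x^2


Expand and collect like terms; reduce coefficients mod 5:
x^0: 3·4 = 12 ≡ 2 (mod 5)
x^1: 3·0 + 1·4 = 4 ≡ 4 (mod 5)
x^2: 3·3 + 1·0 + 1·4 = 13 ≡ 3 (mod 5)
x^3: 1·3 + 1·0 = 3 ≡ 3 (mod 5)
x^4: 1·3 = 3 ≡ 3 (mod 5)
Result: 2 + 4x + 3x^2 + 3x^3 + 3x^4

f · g = 2 + 4x + 3x^2 + 3x^3 + 3x^4


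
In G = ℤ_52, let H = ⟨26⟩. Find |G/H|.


|⟨26⟩| = n / gcd(26, 52) = 52 / 26 = 2
H is normal (ℤ_52 is abelian).
|G/H| = |G| / |H| = 52 / 2 = 26

|G/H| = 26


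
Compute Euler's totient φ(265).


Factor n: 265 = 5 × 53
φ(n) = n · ∏(1 - 1/p) over distinct primes p | n
φ(265) = 265 · (1 - 1/5) · (1 - 1/53) = 208

φ(265) = 208


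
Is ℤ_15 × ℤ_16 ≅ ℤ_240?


Comparing ℤ_15 × ℤ_16 and ℤ_240:
gcd(15,16) = 1, so ℤ_15 × ℤ_16 ≅ ℤ_240 (CRT)

Yes, ℤ_15 × ℤ_16 ≅ ℤ_240


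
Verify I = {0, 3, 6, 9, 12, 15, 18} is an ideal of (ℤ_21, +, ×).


Check ideal conditions for I = {0, 3, 6, 9, 12, 15, 18} in ℤ_21:
(1) I is an additive subgroup? Yes
(2) For r ∈ ℤ_21 and a ∈ I: r·a ∈ I? Yes

Yes, I is an ideal of ℤ_21


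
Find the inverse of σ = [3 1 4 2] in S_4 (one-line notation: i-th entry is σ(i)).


To find σ⁻¹, swap domain and range:
σ(1) = 3 → σ⁻¹(3) = 1
σ(2) = 1 → σ⁻¹(1) = 2
σ(3) = 4 → σ⁻¹(4) = 3
σ(4) = 2 → σ⁻¹(2) = 4

σ⁻¹ = [2 4 1 3]


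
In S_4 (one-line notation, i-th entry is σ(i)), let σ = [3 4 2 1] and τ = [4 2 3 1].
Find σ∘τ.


σ∘τ: apply τ first, then σ
1 →τ 4 →σ 1
2 →τ 2 →σ 4
3 →τ 3 →σ 2
4 →τ 1 →σ 3

σ∘τ = [1 4 2 3]


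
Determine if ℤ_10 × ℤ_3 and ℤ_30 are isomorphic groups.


Comparing ℤ_10 × ℤ_3 and ℤ_30:
gcd(10,3) = 1, so ℤ_10 × ℤ_3 ≅ ℤ_30 (CRT)

Yes, ℤ_10 × ℤ_3 ≅ ℤ_30


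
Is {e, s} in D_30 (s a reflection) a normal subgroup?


H = {e, s} in D_30 (s a reflection)
r·s·r⁻¹ = sr⁻² ≠ s for n ≥ 3, so {e, s} is not closed under conjugation

No, not a normal subgroup


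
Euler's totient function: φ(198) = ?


Factor n: 198 = 2 × 3^2 × 11
φ(n) = n · ∏(1 - 1/p) over distinct primes p | n
φ(198) = 198 · (1 - 1/2) · (1 - 1/3) · (1 - 1/11) = 60

φ(198) = 60


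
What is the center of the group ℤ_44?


Z(G) = {g ∈ G | gx = xg for all x ∈ G}
ℤ_44 is abelian, so Z(G) = G

Z(ℤ_44) = ℤ_44


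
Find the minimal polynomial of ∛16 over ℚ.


∛16 satisfies x³ - 16 = 0, irreducible over ℚ (no rational root; 16 is not a perfect cube)

Minimal polynomial: x³ - 16


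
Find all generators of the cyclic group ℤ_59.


g generates ℤ_n iff gcd(g,n) = 1
Prime factors of 59: 59
Generators are g ∈ {1,...,58} not divisible by any of these primes.
Generators: {1, 2, 3, 4, 5, 6, 7, 8, 9, 10, 11, 12, 13, 14, 15, 16, 17, 18, 19, 20, 21, 22, 23, 24, 25, 26, 27, 28, 29, 30, 31, 32, 33, 34, 35, 36, 37, 38, 39, 40, 41, 42, 43, 44, 45, 46, 47, 48, 49, 50, 51, 52, 53, 54, 55, 56, 57, 58}
Number of generators = φ(59) = 58

Generators of ℤ_59 = {1, 2, 3, 4, 5, 6, 7, 8, 9, 10, 11, 12, 13, 14, 15, 16, 17, 18, 19, 20, 21, 22, 23, 24, 25, 26, 27, 28, 29, 30, 31, 32, 33, 34, 35, 36, 37, 38, 39, 40, 41, 42, 43, 44, 45, 46, 47, 48, 49, 50, 51, 52, 53, 54, 55, 56, 57, 58}


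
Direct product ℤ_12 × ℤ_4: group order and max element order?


|ℤ_12 × ℤ_4| = 12 × 4 = 48
Max element order = lcm(12,4) = 12
Cyclic? No (gcd=4)

|ℤ_12×ℤ_4| = 48, max element order = 12


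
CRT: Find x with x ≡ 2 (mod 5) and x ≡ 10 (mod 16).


m₁ = 5, m₂ = 16, gcd = 1, so CRT applies. M = m₁·m₂ = 80
Let M₁ = M/m₁ = 16, M₂ = M/m₂ = 5
Find y₁ ≡ M₁⁻¹ (mod m₁): 16⁻¹ ≡ 1 (mod 5)
Find y₂ ≡ M₂⁻¹ (mod m₂): 5⁻¹ ≡ 13 (mod 16)
x = a₁·M₁·y₁ + a₂·M₂·y₂ = 2·16·1 + 10·5·13 = 682
Reduce mod 80: x ≡ 42
Check: 42 mod 5 = 2 ✓, 42 mod 16 = 10 ✓

x ≡ 42 (mod 80)


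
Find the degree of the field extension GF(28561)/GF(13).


GF(28561) = GF(13^4), so the extension degree is 4

[GF(28561)/GF(13)] = 4


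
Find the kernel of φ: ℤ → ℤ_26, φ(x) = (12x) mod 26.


Kernel = preimage of identity
ker(φ) = {x ∈ ℤ : 12x ≡ 0 (mod 26)}. gcd(12,26) = 2, so 12x ≡ 0 (mod 26) ⟺ x ≡ 0 (mod 26/2 = 13). Hence ker(φ) = 13ℤ

ker(φ) = 13ℤ


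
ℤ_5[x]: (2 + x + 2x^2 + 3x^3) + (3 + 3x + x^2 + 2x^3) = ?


Add coefficients mod 5:
x^0: 2 + 3 = 0 (mod 5)
x^1: 1 + 3 = 4 (mod 5)
x^2: 2 + 1 = 3 (mod 5)
x^3: 3 + 2 = 0 (mod 5)
Result: 4x + 3x^2

f + g = 4x + 3x^2


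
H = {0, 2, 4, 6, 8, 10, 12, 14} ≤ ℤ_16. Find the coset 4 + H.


4 + H = {4 + h (mod 16) : h ∈ H}
4+0=4, 4+2=6, 4+4=8, 4+6=10, 4+8=12, 4+10=14, 4+12=0, 4+14=2
4 + H = {0, 2, 4, 6, 8, 10, 12, 14} = 0 + H

4 + H = {0, 2, 4, 6, 8, 10, 12, 14}


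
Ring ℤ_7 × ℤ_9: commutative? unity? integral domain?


Direct product ring; commutative with unity (1,1); but (1,0)·(0,1) = (0,0) gives zero divisors, so not an integral domain
Commutative: Yes
Integral domain: No
Has unity: Yes

ℤ_7 × ℤ_9: Commutative=Yes, Unity=Yes


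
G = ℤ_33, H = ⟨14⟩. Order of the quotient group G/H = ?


|⟨14⟩| = n / gcd(14, 33) = 33 / 1 = 33
H is normal (ℤ_33 is abelian).
|G/H| = |G| / |H| = 33 / 33 = 1

|G/H| = 1


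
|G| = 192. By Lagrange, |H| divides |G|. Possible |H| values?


Lagrange's theorem: |H| divides |G|
|G| = 192
Divisors of 192: 1, 2, 3, 4, 6, 8, 12, 16, 24, 32, 48, 64, 96, 192

Possible subgroup orders: {1, 2, 3, 4, 6, 8, 12, 16, 24, 32, 48, 64, 96, 192}


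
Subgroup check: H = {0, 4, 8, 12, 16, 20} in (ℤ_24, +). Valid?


Subgroup test for H = {0, 4, 8, 12, 16, 20} in (ℤ_24, +):
(1) 0 ∈ H? Yes
(2) Closure: for all a,b ∈ H, (a+b) mod 24 ∈ H? Yes
(3) Inverses: for all a ∈ H, -a mod 24 ∈ H? Yes

Yes, H is a subgroup of ℤ_24


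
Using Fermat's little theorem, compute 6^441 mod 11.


Fermat's little theorem: if p is prime and gcd(a,p)=1, then a^(p-1) ≡ 1 (mod p)
p = 11 is prime, gcd(6,11) = 1
Reduce exponent: 441 mod 10 = 1
So 6^441 ≡ 6^1 (mod 11)
6^1 mod 11 = 6

6^441 ≡ 6 (mod 11)


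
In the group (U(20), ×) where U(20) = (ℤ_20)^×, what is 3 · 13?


Operation: multiplication mod 20
3 · 13 = (a × b) mod 20 with a = 3, b = 13

3 · 13 = 19


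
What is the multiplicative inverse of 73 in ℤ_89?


Use the extended Euclidean algorithm to write 1 = 73·s + 89·t; then s mod 89 is the inverse.
Euclidean algorithm:
  73 = 0·89 + 73
  89 = 1·73 + 16
  73 = 4·16 + 9
  16 = 1·9 + 7
  9 = 1·7 + 2
  7 = 3·2 + 1
  2 = 2·1 + 0
gcd(73,89) = 1
Back-substitution gives: 73·(-39) + 89·(32) = 1
So 73⁻¹ ≡ -39 ≡ 50 (mod 89)
Check: 73 × 50 = 3650 ≡ 1 (mod 89) ✓

73⁻¹ ≡ 50 (mod 89)


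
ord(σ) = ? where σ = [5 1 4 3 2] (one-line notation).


Cycle decomposition: (1 5 2) (3 4)
Cycle lengths: 3, 2
Order = lcm(3, 2) = 6

ord(σ) = 6


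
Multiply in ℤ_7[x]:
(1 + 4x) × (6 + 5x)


Expand and collect like terms; reduce coefficients mod 7:
x^0: 1·6 = 6 ≡ 6 (mod 7)
x^1: 1·5 + 4·6 = 29 ≡ 1 (mod 7)
x^2: 4·5 = 20 ≡ 6 (mod 7)
Result: 6 + x + 6x^2

f · g = 6 + x + 6x^2


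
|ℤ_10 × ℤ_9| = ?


|A × B| = |A| · |B|
|ℤ_10 × ℤ_9| = 10 × 9 = 90

|ℤ_10 × ℤ_9| = 90


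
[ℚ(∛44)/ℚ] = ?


∛44 has minimal polynomial x³ - 44 (irreducible over ℚ since 44 is not a perfect cube)

[ℚ(∛44)/ℚ] = 3
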